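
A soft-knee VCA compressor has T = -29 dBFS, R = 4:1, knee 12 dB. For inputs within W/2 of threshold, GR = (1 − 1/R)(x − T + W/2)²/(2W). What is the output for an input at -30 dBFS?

x − T + W/2 = -30 − (-29) + 6 = 5.
GR = (1 − 1/4) × 5² / 24 = 0.75 × 25 / 24 = 0.78125 dB.
Output = -30 − 0.78125 = -30.78125 dBFS.

-30.78125 dBFS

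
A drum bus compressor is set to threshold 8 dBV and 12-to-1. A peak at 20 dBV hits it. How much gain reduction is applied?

11 dB

20 dBV exceeds the threshold by 12 dB.
At 12:1, output sits 12/12 = 1 dB above threshold.
So the signal is attenuated by 12 − 1 = 11 dB.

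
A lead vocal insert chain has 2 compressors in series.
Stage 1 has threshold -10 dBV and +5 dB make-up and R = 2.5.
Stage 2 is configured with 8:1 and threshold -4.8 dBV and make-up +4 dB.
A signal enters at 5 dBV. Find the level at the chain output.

Stage 1: 5 dBV is 15 dB over -10 dBV; at 2.5:1 that becomes 6 dB over, giving -4 dBV; +5 dB make-up → 1 dBV.
Stage 2: 5.8 dB above -4.8 dBV, reduced 8:1 to 0.725 dB above → -4.075 dBV; +4 dB make-up → -0.075 dBV.

-0.075 dBV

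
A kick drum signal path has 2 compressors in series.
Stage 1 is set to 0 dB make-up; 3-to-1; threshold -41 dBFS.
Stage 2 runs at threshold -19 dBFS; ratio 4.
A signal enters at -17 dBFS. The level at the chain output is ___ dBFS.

-33 dBFS

Stage 1: -17 dBFS is 24 dB over -41 dBFS; at 3:1 that becomes 8 dB over, giving -33 dBFS.
Stage 2: -33 dBFS is at or below the -19 dBFS threshold — no compression; output -33 dBFS.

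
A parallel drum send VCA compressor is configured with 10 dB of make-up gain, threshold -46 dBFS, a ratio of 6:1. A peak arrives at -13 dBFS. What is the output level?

Overshoot: -13 − (-46) = 33 dB.
The 33 dB excess becomes 5.5 dB after 6:1 reduction.
Output = -46 + 5.5 = -40.5 dBFS; make-up adds 10 dB, giving -30.5 dBFS.

-30.5 dBFS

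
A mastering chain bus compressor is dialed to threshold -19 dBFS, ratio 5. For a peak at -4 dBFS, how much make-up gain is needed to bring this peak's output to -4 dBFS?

12 dB

Without make-up, output = threshold + overshoot/5 = -19 + 3 = -16 dBFS.
Gap to target: 12 dB.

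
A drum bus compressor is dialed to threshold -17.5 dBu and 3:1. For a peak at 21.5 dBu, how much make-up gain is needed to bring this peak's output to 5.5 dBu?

Overshoot 39 dB → 39/3 = 13 dB after compression, so the compressed level is -17.5 + 13 = -4.5 dBu.
Make-up = target − compressed = 5.5 − (-4.5) = 10 dB.

10 dB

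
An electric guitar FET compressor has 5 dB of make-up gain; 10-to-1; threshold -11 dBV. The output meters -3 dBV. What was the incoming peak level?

19 dBV

Before make-up, the level was -3 − 5 = -8 dBV.
The compressed level sits -8 − (-11) = 3 dB over threshold.
Input overshoot = R × output overshoot = 30 dB → input = -11 + 30 = 19 dBV.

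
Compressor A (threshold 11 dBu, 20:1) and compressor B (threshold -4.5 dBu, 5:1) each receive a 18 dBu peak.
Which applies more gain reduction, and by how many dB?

A: GR = 7 − 7/20 = 6.65 dB.
B: GR = 22.5 − 22.5/5 = 18 dB.
B applies 11.35 dB more gain reduction.

B, by 11.35 dB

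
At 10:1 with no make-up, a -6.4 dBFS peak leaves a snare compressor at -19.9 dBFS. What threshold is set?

-21.4 dBFS

Gain reduction = -6.4 − (-19.9) = 13.5 dB; output overshoot = GR / (R − 1) = 13.5 / 9 = 1.5 dB.
Threshold = output − output overshoot = -19.9 − 1.5 = -21.4 dBFS.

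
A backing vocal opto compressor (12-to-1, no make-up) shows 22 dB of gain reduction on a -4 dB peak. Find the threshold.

Input is 24 dB above T (since output overshoot × R = input overshoot: (-26 − T)·12 = -4 − T gives T = -28 dB).
Check: -28 + (-4 − (-28))/12 = -28 + 2 = -26 dB. ✓

-28 dB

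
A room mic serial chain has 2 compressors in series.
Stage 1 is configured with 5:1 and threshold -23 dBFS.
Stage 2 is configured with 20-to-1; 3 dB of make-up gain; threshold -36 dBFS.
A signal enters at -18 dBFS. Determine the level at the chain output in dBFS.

-32.3 dBFS

Stage 1: overshoot 5 dB → 5/5 = 1 dB → -22 dBFS.
Stage 2: overshoot 14 dB → 14/20 = 0.7 dB → -35.3 dBFS; +3 dB make-up → -32.3 dBFS.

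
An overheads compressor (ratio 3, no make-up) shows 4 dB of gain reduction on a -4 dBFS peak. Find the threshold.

-10 dBFS

Gain reduction = -4 − (-8) = 4 dB; output overshoot = GR / (R − 1) = 4 / 2 = 2 dB.
Threshold = output − output overshoot = -8 − 2 = -10 dBFS.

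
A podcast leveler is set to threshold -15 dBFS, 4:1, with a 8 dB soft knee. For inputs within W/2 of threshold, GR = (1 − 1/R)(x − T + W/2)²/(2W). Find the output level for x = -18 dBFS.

-18.046875 dBFS

x − T + W/2 = -18 − (-15) + 4 = 1.
GR = (1 − 1/4) × 1² / 16 = 0.75 × 1 / 16 = 0.046875 dB.
Output = -18 − 0.046875 = -18.046875 dBFS.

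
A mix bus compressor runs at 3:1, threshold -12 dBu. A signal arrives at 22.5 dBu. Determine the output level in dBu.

22.5 dBu sits 34.5 dB over threshold.
At 3:1 the overshoot is divided by 3, leaving 11.5 dB above threshold.
That puts the output at -0.5 dBu.

-0.5 dBu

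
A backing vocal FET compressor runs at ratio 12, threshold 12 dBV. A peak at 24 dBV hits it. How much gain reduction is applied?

24 dBV exceeds the threshold by 12 dB.
At 12:1, output sits 12/12 = 1 dB above threshold.
Gain reduction = 12 − 1 = 11 dB.

11 dB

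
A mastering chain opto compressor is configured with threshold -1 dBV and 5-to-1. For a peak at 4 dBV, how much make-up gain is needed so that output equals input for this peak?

4 dB

The peak compresses to -1 + 5/5 = 0 dBV.
To reach 4 dBV requires 4 − 0 = 4 dB of make-up.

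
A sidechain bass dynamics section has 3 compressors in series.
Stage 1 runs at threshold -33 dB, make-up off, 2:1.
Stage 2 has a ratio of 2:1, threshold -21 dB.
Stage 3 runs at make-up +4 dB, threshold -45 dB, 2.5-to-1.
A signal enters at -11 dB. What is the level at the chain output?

-31.8 dB

Stage 1: 22 dB above -33 dB, reduced 2:1 to 11 dB above → -22 dB.
Stage 2: -22 dB is at or below the -21 dB threshold — no compression; output -22 dB.
Stage 3: 23 dB above -45 dB, reduced 2.5:1 to 9.2 dB above → -35.8 dB; +4 dB make-up → -31.8 dB.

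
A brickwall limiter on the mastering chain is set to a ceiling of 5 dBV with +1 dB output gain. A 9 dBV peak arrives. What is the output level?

At ∞:1, everything above 5 dBV is held at the ceiling.
Output gain then adds 1 dB: 5 + 1 = 6 dBV.

6 dBV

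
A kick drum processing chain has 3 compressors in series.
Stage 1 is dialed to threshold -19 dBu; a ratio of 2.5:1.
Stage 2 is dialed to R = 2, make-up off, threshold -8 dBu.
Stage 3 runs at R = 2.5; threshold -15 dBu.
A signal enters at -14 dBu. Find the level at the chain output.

-17 dBu

Stage 1: 5 dB above -19 dBu, reduced 2.5:1 to 2 dB above → -17 dBu.
Stage 2: -17 dBu ≤ -8 dBu, so stage 2 doesn't engage; output -17 dBu.
Stage 3: -17 dBu ≤ -15 dBu, so stage 3 doesn't engage; output -17 dBu.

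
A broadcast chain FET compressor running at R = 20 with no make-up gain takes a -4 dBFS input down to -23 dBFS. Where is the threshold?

Gain reduction = -4 − (-23) = 19 dB; output overshoot = GR / (R − 1) = 19 / 19 = 1 dB.
Threshold = output − output overshoot = -23 − 1 = -24 dBFS.

-24 dBFS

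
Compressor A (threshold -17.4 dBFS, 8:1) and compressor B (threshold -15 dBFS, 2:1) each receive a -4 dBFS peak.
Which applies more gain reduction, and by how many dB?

A: 13.4 dB over, compressed to 1.675 dB over, so 11.725 dB of GR.
B: 11 dB over, compressed to 5.5 dB over, so 5.5 dB of GR.
A applies 6.225 dB more gain reduction.

A, by 6.225 dB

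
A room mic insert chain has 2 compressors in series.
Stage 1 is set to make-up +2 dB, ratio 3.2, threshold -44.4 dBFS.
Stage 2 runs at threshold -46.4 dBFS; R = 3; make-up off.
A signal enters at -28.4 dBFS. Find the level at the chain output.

-43.4 dBFS

Stage 1: 16 dB above -44.4 dBFS, reduced 3.2:1 to 5 dB above → -39.4 dBFS; +2 dB make-up → -37.4 dBFS.
Stage 2: -37.4 dBFS is 9 dB over -46.4 dBFS; at 3:1 that becomes 3 dB over, giving -43.4 dBFS.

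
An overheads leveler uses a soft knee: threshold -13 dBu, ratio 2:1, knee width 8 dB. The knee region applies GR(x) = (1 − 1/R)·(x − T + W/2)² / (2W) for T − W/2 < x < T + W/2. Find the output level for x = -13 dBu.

x − T + W/2 = -13 − (-13) + 4 = 4.
GR = (1 − 1/2) × 4² / 16 = 0.5 × 16 / 16 = 0.5 dB.
Output = -13 − 0.5 = -13.5 dBu.

-13.5 dBu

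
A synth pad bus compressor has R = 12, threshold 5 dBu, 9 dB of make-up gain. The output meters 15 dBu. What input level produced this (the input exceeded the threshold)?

17 dBu

Stripping the +9 dB make-up gives 6 dBu at the gain stage.
Post-compression overshoot = 6 − 5 = 1 dB.
Input overshoot = R × output overshoot = 12 dB → input = 5 + 12 = 17 dBu.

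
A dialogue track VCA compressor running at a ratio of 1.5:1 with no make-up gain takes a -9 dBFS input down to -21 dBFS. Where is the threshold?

Input is 36 dB above T (since output overshoot × R = input overshoot: (-21 − T)·1.5 = -9 − T gives T = -45 dBFS).
Check: -45 + (-9 − (-45))/1.5 = -45 + 24 = -21 dBFS. ✓

-45 dBFS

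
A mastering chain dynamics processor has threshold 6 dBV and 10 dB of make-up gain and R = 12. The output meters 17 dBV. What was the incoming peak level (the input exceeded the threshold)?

18 dBV

Remove make-up: 17 − 10 = 7 dBV.
That's 1 dB above the 6 dBV threshold.
Input overshoot = R × output overshoot = 12 dB → input = 6 + 12 = 18 dBV.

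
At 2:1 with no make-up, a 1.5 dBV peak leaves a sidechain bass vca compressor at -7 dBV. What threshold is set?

Input is 17 dB above T (since output overshoot × R = input overshoot: (-7 − T)·2 = 1.5 − T gives T = -15.5 dBV).
Check: -15.5 + (1.5 − (-15.5))/2 = -15.5 + 8.5 = -7 dBV. ✓

-15.5 dBV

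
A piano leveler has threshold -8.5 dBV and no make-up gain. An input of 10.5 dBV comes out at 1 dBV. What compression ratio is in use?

2:1

Input overshoot = 10.5 − (-8.5) = 19 dB; output overshoot = 1 − (-8.5) = 9.5 dB.
Ratio = 19 / 9.5 = 2.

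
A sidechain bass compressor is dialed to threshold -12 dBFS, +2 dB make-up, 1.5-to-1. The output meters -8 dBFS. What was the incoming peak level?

-9 dBFS

Before make-up, the level was -8 − 2 = -10 dBFS.
That's 2 dB above the -12 dBFS threshold.
Before 1.5:1 compression the overshoot was 2 × 1.5 = 3 dB, so input = -12 + 3 = -9 dBFS.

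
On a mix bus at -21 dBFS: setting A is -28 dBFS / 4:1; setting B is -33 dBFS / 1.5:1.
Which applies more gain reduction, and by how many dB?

A, by 1.25 dB

A: overshoot 7 dB → output overshoot 1.75 dB → GR 5.25 dB.
B: overshoot 12 dB → output overshoot 8 dB → GR 4 dB.
A applies 1.25 dB more gain reduction.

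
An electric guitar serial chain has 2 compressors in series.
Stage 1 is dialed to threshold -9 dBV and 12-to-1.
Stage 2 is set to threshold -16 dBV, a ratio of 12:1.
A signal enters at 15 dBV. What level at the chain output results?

-15.25 dBV

Stage 1: overshoot 24 dB → 24/12 = 2 dB → -7 dBV.
Stage 2: 9 dB above -16 dBV, reduced 12:1 to 0.75 dB above → -15.25 dBV.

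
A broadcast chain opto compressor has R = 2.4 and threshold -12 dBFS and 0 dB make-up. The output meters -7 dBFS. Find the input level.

0 dBFS

That's 5 dB above the -12 dBFS threshold.
Undo the ratio: input overshoot = 5 × 2.4 = 12 dB, giving input = 0 dBFS.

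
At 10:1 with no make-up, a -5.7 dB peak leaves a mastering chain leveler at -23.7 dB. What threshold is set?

Let T be the threshold. Output overshoot = (input overshoot)/R, so -23.7 − T = (-5.7 − T)/10.
10·(-23.7 − T) = -5.7 − T → 9·T = -237 − (-5.7) = -231.3.
T = -231.3/9 = -25.7 dB.

-25.7 dB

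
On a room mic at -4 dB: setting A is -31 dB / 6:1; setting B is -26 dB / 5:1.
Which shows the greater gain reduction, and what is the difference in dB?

A, by 4.9 dB

A: GR = 27 − 27/6 = 22.5 dB.
B: GR = 22 − 22/5 = 17.6 dB.
A reduces 4.9 dB more.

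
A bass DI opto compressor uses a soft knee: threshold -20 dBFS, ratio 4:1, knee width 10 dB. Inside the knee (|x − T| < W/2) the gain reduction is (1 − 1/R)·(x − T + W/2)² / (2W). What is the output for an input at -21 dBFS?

-21.6 dBFS

x − T + W/2 = -21 − (-20) + 5 = 4.
GR = (1 − 1/4) × 4² / 20 = 0.75 × 16 / 20 = 0.6 dB.
Output = -21 − 0.6 = -21.6 dBFS.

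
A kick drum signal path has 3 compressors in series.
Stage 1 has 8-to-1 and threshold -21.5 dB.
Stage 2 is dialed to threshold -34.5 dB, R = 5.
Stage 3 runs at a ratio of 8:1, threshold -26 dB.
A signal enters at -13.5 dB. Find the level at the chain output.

-31.7 dB

Stage 1: 8 dB above -21.5 dB, reduced 8:1 to 1 dB above → -20.5 dB.
Stage 2: overshoot 14 dB → 14/5 = 2.8 dB → -31.7 dB.
Stage 3: -31.7 dB is at or below the -26 dB threshold — no compression; output -31.7 dB.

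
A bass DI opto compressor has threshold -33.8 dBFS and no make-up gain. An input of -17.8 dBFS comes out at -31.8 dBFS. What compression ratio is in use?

8:1

Input overshoot = -17.8 − (-33.8) = 16 dB; output overshoot = -31.8 − (-33.8) = 2 dB.
Ratio = 16 / 2 = 8.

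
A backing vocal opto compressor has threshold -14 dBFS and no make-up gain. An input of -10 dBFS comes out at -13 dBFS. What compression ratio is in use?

4:1

Input overshoot = -10 − (-14) = 4 dB; output overshoot = -13 − (-14) = 1 dB.
Ratio = 4 / 1 = 4.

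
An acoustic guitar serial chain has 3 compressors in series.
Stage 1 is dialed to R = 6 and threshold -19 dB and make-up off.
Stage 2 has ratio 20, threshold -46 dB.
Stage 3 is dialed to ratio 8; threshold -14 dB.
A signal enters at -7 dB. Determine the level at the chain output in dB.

-44.55 dB

Stage 1: overshoot 12 dB → 12/6 = 2 dB → -17 dB.
Stage 2: overshoot 29 dB → 29/20 = 1.45 dB → -44.55 dB.
Stage 3: -44.55 dB ≤ -14 dB, so stage 3 doesn't engage; output -44.55 dB.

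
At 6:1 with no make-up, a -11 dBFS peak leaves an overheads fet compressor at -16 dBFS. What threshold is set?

-17 dBFS

Let T be the threshold. Output overshoot = (input overshoot)/R, so -16 − T = (-11 − T)/6.
6·(-16 − T) = -11 − T → 5·T = -96 − (-11) = -85.
T = -85/5 = -17 dBFS.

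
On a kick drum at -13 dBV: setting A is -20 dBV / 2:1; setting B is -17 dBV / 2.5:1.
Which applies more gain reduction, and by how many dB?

A, by 1.1 dB

A: 7 dB over, compressed to 3.5 dB over, so 3.5 dB of GR.
B: 4 dB over, compressed to 1.6 dB over, so 2.4 dB of GR.
A reduces 1.1 dB more.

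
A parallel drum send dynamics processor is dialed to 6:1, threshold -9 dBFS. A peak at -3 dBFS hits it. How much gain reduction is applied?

The signal is 6 dB above threshold.
After 6:1 compression the overshoot becomes 6/6 = 1 dB.
Gain reduction = 6 − 1 = 5 dB.

5 dB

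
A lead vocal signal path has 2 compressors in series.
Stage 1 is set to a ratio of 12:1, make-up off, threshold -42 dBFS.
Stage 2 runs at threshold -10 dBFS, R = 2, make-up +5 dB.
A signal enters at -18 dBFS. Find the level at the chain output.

-35 dBFS

Stage 1: -18 dBFS is 24 dB over -42 dBFS; at 12:1 that becomes 2 dB over, giving -40 dBFS.
Stage 2: -40 dBFS ≤ -10 dBFS, so stage 2 doesn't engage; make-up brings it to -35 dBFS.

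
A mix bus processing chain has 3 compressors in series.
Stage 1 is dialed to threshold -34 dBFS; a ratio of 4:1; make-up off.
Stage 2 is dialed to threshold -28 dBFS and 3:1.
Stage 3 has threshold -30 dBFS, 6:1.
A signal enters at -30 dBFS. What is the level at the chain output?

Stage 1: 4 dB above -34 dBFS, reduced 4:1 to 1 dB above → -33 dBFS.
Stage 2: -33 dBFS ≤ -28 dBFS, so stage 2 doesn't engage; output -33 dBFS.
Stage 3: below threshold (-33 ≤ -30); passes unchanged; output -33 dBFS.

-33 dBFS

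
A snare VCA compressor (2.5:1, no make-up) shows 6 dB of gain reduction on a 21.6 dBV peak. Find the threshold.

11.6 dBV

Gain reduction = 21.6 − 15.6 = 6 dB; output overshoot = GR / (R − 1) = 6 / 1.5 = 4 dB.
Threshold = output − output overshoot = 15.6 − 4 = 11.6 dBV.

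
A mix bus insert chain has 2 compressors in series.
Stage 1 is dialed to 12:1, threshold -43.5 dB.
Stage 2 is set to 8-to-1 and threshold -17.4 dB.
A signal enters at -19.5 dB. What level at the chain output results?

-41.5 dB

Stage 1: overshoot 24 dB → 24/12 = 2 dB → -41.5 dB.
Stage 2: below threshold (-41.5 ≤ -17.4); passes unchanged; output -41.5 dB.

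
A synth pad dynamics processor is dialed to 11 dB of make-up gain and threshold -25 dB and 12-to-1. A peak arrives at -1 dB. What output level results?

-1 dB sits 24 dB over threshold.
At 12:1 the overshoot is divided by 12, leaving 2 dB above threshold.
Output = -25 + 2 = -23 dB; make-up adds 11 dB, giving -12 dB.

-12 dB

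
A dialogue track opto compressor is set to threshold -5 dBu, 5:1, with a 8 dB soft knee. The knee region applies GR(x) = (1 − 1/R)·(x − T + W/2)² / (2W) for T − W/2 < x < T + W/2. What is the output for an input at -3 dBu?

x − T + W/2 = -3 − (-5) + 4 = 6.
GR = (1 − 1/5) × 6² / 16 = 0.8 × 36 / 16 = 1.8 dB.
Output = -3 − 1.8 = -4.8 dBu.

-4.8 dBu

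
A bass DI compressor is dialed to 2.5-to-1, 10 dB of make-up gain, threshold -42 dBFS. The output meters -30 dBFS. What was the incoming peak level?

Remove make-up: -30 − 10 = -40 dBFS.
Post-compression overshoot = -40 − (-42) = 2 dB.
Input overshoot = R × output overshoot = 5 dB → input = -42 + 5 = -37 dBFS.

-37 dBFS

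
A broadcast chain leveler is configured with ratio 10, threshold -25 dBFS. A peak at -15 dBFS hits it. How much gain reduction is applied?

The signal is 10 dB above threshold.
A 10:1 ratio leaves 1 dB of that excess.
GR = overshoot in − overshoot out = 10 − 1 = 9 dB.

9 dB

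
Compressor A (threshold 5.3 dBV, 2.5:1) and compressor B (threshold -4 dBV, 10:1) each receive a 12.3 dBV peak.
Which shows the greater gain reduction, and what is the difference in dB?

A: GR = 7 − 7/2.5 = 4.2 dB.
B: GR = 16.3 − 16.3/10 = 14.67 dB.
B applies 10.47 dB more gain reduction.

B, by 10.47 dB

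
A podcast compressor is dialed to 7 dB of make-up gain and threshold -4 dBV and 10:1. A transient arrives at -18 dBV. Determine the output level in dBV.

-18 dBV is 14 dB below the -4 dBV threshold, so no gain reduction is applied.
Make-up gain adds 7 dB: -18 + 7 = -11 dBV.

-11 dBV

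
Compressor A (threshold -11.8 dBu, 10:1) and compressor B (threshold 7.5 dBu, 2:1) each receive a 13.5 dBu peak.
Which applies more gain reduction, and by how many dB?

A: 25.3 dB over, compressed to 2.53 dB over, so 22.77 dB of GR.
B: 6 dB over, compressed to 3 dB over, so 3 dB of GR.
A applies 19.77 dB more gain reduction.

A, by 19.77 dB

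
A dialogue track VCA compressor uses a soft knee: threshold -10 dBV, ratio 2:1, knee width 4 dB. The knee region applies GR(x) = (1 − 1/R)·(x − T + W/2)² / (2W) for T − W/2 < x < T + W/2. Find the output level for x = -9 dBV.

x − T + W/2 = -9 − (-10) + 2 = 3.
GR = (1 − 1/2) × 3² / 8 = 0.5 × 9 / 8 = 0.5625 dB.
Output = -9 − 0.5625 = -9.5625 dBV.

-9.5625 dBV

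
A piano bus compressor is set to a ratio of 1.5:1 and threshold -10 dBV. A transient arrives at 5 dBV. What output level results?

Overshoot: 5 − (-10) = 15 dB.
At 1.5:1 the overshoot is divided by 1.5, leaving 10 dB above threshold.
That puts the output at 0 dBV.

0 dBV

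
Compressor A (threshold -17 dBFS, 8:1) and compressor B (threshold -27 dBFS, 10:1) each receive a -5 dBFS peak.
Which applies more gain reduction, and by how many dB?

A: GR = 12 − 12/8 = 10.5 dB.
B: GR = 22 − 22/10 = 19.8 dB.
B applies 9.3 dB more gain reduction.

B, by 9.3 dB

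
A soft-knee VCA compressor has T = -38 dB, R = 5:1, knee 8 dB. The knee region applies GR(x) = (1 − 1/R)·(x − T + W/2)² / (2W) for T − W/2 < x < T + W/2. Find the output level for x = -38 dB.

-38.8 dB

x − T + W/2 = -38 − (-38) + 4 = 4.
GR = (1 − 1/5) × 4² / 16 = 0.8 × 16 / 16 = 0.8 dB.
Output = -38 − 0.8 = -38.8 dB.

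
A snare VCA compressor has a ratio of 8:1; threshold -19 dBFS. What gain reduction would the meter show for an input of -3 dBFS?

-3 dBFS exceeds the threshold by 16 dB.
A 8:1 ratio leaves 2 dB of that excess.
GR = overshoot in − overshoot out = 16 − 2 = 14 dB.

14 dB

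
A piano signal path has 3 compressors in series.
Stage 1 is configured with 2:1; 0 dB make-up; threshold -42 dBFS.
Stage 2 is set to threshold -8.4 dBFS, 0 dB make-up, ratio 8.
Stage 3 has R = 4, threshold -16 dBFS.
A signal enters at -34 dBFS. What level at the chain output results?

Stage 1: overshoot 8 dB → 8/2 = 4 dB → -38 dBFS.
Stage 2: -38 dBFS is at or below the -8.4 dBFS threshold — no compression; output -38 dBFS.
Stage 3: -38 dBFS is at or below the -16 dBFS threshold — no compression; output -38 dBFS.

-38 dBFS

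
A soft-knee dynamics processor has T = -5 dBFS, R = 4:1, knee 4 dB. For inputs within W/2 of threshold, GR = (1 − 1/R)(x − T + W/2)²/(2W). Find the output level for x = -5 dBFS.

-5.375 dBFS

x − T + W/2 = -5 − (-5) + 2 = 2.
GR = (1 − 1/4) × 2² / 8 = 0.75 × 4 / 8 = 0.375 dB.
Output = -5 − 0.375 = -5.375 dBFS.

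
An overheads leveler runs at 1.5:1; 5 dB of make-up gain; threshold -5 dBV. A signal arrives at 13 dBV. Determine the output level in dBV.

12 dBV

The input is 18 dB above the -5 dBV threshold.
At 1.5:1 the overshoot is divided by 1.5, leaving 12 dB above threshold.
That puts the output at 7 dBV; make-up adds 5 dB, giving 12 dBV.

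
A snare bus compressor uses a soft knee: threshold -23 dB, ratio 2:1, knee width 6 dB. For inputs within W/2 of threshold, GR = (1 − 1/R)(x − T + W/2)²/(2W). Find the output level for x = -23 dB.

x − T + W/2 = -23 − (-23) + 3 = 3.
GR = (1 − 1/2) × 3² / 12 = 0.5 × 9 / 12 = 0.375 dB.
Output = -23 − 0.375 = -23.375 dB.

-23.375 dB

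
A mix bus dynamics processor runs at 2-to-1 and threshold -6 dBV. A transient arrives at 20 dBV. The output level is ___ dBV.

7 dBV

The input is 26 dB above the -6 dBV threshold.
At 2:1 the overshoot is divided by 2, leaving 13 dB above threshold.
Output = -6 + 13 = 7 dBV.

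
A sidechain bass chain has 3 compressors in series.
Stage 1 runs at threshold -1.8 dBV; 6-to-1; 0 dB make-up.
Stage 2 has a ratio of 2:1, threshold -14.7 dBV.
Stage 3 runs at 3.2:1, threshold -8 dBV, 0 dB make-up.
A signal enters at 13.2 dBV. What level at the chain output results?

Stage 1: overshoot 15 dB → 15/6 = 2.5 dB → 0.7 dBV.
Stage 2: 0.7 dBV is 15.4 dB over -14.7 dBV; at 2:1 that becomes 7.7 dB over, giving -7 dBV.
Stage 3: 1 dB above -8 dBV, reduced 3.2:1 to 0.3125 dB above → -7.6875 dBV.

-7.6875 dBV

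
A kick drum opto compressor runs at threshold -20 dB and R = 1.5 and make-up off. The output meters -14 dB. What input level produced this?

The compressed level sits -14 − (-20) = 6 dB over threshold.
Undo the ratio: input overshoot = 6 × 1.5 = 9 dB, giving input = -11 dB.

-11 dB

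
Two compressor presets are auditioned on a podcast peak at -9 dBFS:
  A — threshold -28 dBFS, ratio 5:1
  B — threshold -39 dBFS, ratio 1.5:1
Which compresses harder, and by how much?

A: GR = 19 − 19/5 = 15.2 dB.
B: GR = 30 − 30/1.5 = 10 dB.
A reduces 5.2 dB more.

A, by 5.2 dB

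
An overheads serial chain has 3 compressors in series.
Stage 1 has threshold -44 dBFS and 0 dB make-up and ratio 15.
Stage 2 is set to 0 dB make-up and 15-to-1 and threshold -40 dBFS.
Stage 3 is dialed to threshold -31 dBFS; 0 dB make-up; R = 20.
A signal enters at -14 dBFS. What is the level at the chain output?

-42 dBFS

Stage 1: 30 dB above -44 dBFS, reduced 15:1 to 2 dB above → -42 dBFS.
Stage 2: below threshold (-42 ≤ -40); passes unchanged; output -42 dBFS.
Stage 3: -42 dBFS ≤ -31 dBFS, so stage 3 doesn't engage; output -42 dBFS.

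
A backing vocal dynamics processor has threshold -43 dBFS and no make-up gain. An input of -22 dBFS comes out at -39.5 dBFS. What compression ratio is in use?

6:1

Input overshoot = -22 − (-43) = 21 dB; output overshoot = -39.5 − (-43) = 3.5 dB.
Ratio = 21 / 3.5 = 6.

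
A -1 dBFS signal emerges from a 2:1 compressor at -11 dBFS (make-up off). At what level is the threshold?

Gain reduction = -1 − (-11) = 10 dB; output overshoot = GR / (R − 1) = 10 / 1 = 10 dB.
Threshold = output − output overshoot = -11 − 10 = -21 dBFS.

-21 dBFS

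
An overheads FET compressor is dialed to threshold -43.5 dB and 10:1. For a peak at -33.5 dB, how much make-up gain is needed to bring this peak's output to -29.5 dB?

Without make-up, output = threshold + overshoot/10 = -43.5 + 1 = -42.5 dB.
Gap to target: 13 dB.

13 dB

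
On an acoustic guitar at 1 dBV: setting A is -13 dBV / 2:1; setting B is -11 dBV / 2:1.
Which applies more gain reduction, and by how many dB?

A, by 1 dB

A: GR = 14 − 14/2 = 7 dB.
B: GR = 12 − 12/2 = 6 dB.
A applies 1 dB more gain reduction.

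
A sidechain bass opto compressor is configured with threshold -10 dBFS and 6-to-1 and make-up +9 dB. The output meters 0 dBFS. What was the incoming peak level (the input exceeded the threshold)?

-4 dBFS

Before make-up, the level was 0 − 9 = -9 dBFS.
That's 1 dB above the -10 dBFS threshold.
Undo the ratio: input overshoot = 1 × 6 = 6 dB, giving input = -4 dBFS.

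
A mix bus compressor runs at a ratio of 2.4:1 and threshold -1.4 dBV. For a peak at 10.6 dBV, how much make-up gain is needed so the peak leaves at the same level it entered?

The peak compresses to -1.4 + 12/2.4 = 3.6 dBV.
To reach 10.6 dBV requires 10.6 − 3.6 = 7 dB of make-up.

7 dB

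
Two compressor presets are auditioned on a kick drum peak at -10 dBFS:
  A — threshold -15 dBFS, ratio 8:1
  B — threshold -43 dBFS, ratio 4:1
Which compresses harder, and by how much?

A: GR = 5 − 5/8 = 4.375 dB.
B: GR = 33 − 33/4 = 24.75 dB.
B reduces 20.375 dB more.

B, by 20.375 dB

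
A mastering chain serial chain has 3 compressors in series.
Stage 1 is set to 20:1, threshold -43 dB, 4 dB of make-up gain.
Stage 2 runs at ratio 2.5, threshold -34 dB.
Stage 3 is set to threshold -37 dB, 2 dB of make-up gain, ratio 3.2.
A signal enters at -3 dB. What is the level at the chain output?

Stage 1: overshoot 40 dB → 40/20 = 2 dB → -41 dB; +4 dB make-up → -37 dB.
Stage 2: -37 dB ≤ -34 dB, so stage 2 doesn't engage; output -37 dB.
Stage 3: below threshold (-37 ≤ -37); passes unchanged; make-up brings it to -35 dB.

-35 dB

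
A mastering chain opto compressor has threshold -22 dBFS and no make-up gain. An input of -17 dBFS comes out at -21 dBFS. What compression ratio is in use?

5:1

Input overshoot = -17 − (-22) = 5 dB; output overshoot = -21 − (-22) = 1 dB.
Ratio = 5 / 1 = 5.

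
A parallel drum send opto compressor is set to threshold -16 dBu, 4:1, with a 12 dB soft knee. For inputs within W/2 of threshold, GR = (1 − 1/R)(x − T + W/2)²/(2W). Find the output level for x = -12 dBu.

-15.125 dBu

x − T + W/2 = -12 − (-16) + 6 = 10.
GR = (1 − 1/4) × 10² / 24 = 0.75 × 100 / 24 = 3.125 dB.
Output = -12 − 3.125 = -15.125 dBu.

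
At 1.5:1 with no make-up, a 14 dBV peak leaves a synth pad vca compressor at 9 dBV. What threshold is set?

Let T be the threshold. Output overshoot = (input overshoot)/R, so 9 − T = (14 − T)/1.5.
1.5·(9 − T) = 14 − T → 0.5·T = 13.5 − 14 = -0.5.
T = -0.5/0.5 = -1 dBV.

-1 dBV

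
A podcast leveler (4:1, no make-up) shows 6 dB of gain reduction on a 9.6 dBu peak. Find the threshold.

Input is 8 dB above T (since output overshoot × R = input overshoot: (3.6 − T)·4 = 9.6 − T gives T = 1.6 dBu).
Check: 1.6 + (9.6 − 1.6)/4 = 1.6 + 2 = 3.6 dBu. ✓

1.6 dBu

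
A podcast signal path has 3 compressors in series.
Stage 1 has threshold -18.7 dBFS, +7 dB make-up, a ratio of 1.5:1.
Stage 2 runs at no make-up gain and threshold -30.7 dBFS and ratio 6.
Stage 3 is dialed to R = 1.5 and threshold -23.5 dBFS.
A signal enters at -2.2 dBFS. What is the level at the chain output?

Stage 1: overshoot 16.5 dB → 16.5/1.5 = 11 dB → -7.7 dBFS; +7 dB make-up → -0.7 dBFS.
Stage 2: 30 dB above -30.7 dBFS, reduced 6:1 to 5 dB above → -25.7 dBFS.
Stage 3: -25.7 dBFS is at or below the -23.5 dBFS threshold — no compression; output -25.7 dBFS.

-25.7 dBFS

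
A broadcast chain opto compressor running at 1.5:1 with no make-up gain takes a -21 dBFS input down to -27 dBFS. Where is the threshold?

Gain reduction = -21 − (-27) = 6 dB; output overshoot = GR / (R − 1) = 6 / 0.5 = 12 dB.
Threshold = output − output overshoot = -27 − 12 = -39 dBFS.

-39 dBFS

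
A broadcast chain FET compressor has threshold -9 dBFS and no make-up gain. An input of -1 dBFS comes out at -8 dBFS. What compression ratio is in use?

8:1

Input overshoot = -1 − (-9) = 8 dB; output overshoot = -8 − (-9) = 1 dB.
Ratio = 8 / 1 = 8.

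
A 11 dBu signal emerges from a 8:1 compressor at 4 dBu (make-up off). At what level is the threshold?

3 dBu

Gain reduction = 11 − 4 = 7 dB; output overshoot = GR / (R − 1) = 7 / 7 = 1 dB.
Threshold = output − output overshoot = 4 − 1 = 3 dBu.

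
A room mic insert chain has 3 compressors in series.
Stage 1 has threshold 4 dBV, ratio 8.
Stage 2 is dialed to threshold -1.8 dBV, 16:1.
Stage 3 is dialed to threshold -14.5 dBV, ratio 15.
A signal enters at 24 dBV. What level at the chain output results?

Stage 1: overshoot 20 dB → 20/8 = 2.5 dB → 6.5 dBV.
Stage 2: 6.5 dBV is 8.3 dB over -1.8 dBV; at 16:1 that becomes 0.51875 dB over, giving -1.28125 dBV.
Stage 3: -1.28125 dBV is 13.21875 dB over -14.5 dBV; at 15:1 that becomes 0.88125 dB over, giving -13.61875 dBV.

-13.61875 dBV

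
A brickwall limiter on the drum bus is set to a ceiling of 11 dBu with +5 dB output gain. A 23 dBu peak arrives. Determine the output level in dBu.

At ∞:1, everything above 11 dBu is held at the ceiling.
Output gain then adds 5 dB: 11 + 5 = 16 dBu.

16 dBu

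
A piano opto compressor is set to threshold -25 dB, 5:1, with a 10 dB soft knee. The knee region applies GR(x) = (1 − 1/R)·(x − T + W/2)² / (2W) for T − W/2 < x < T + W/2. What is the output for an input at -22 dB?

-24.56 dB

x − T + W/2 = -22 − (-25) + 5 = 8.
GR = (1 − 1/5) × 8² / 20 = 0.8 × 64 / 20 = 2.56 dB.
Output = -22 − 2.56 = -24.56 dB.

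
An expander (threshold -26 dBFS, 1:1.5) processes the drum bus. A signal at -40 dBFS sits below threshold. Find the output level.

Below threshold, a 1:1.5 expander applies gain = (1.5−1)×(T − x) of attenuation.
(1.5−1) × 14 = 7 dB, so output = -40 − 7 = -47 dBFS.

-47 dBFS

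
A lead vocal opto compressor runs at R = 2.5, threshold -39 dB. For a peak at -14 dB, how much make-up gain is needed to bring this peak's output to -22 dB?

Without make-up, output = threshold + overshoot/2.5 = -39 + 10 = -29 dB.
Gap to target: 7 dB.

7 dB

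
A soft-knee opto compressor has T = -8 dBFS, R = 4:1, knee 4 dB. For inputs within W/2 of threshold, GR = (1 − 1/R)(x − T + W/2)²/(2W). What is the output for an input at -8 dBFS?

-8.375 dBFS

x − T + W/2 = -8 − (-8) + 2 = 2.
GR = (1 − 1/4) × 2² / 8 = 0.75 × 4 / 8 = 0.375 dB.
Output = -8 − 0.375 = -8.375 dBFS.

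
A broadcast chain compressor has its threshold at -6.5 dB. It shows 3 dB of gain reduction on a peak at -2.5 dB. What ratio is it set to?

4:1

Input overshoot = -2.5 − (-6.5) = 4 dB.
Output overshoot = 4 − 3 = 1 dB.
Ratio = input overshoot / output overshoot = 4 / 1 = 4.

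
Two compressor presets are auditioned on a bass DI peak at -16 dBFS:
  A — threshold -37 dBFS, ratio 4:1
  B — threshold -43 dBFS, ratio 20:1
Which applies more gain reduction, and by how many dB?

A: overshoot 21 dB → output overshoot 5.25 dB → GR 15.75 dB.
B: overshoot 27 dB → output overshoot 1.35 dB → GR 25.65 dB.
Difference: 9.9 dB in favour of B.

B, by 9.9 dB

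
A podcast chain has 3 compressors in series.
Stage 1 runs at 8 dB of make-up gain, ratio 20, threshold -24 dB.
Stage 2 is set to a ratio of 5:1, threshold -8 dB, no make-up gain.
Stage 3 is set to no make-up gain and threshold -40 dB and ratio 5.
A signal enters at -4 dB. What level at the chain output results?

-35 dB

Stage 1: -4 dB is 20 dB over -24 dB; at 20:1 that becomes 1 dB over, giving -23 dB; +8 dB make-up → -15 dB.
Stage 2: -15 dB ≤ -8 dB, so stage 2 doesn't engage; output -15 dB.
Stage 3: 25 dB above -40 dB, reduced 5:1 to 5 dB above → -35 dB.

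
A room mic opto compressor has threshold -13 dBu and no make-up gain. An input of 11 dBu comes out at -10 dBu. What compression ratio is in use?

8:1

Input overshoot = 11 − (-13) = 24 dB; output overshoot = -10 − (-13) = 3 dB.
Ratio = 24 / 3 = 8.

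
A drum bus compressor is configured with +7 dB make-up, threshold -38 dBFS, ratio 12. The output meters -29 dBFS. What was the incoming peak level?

Stripping the +7 dB make-up gives -36 dBFS at the gain stage.
Post-compression overshoot = -36 − (-38) = 2 dB.
Before 12:1 compression the overshoot was 2 × 12 = 24 dB, so input = -38 + 24 = -14 dBFS.

-14 dBFS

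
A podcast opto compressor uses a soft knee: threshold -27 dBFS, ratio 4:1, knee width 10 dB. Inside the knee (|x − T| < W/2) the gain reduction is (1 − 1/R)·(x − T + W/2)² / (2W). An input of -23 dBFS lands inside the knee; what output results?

x − T + W/2 = -23 − (-27) + 5 = 9.
GR = (1 − 1/4) × 9² / 20 = 0.75 × 81 / 20 = 3.0375 dB.
Output = -23 − 3.0375 = -26.0375 dBFS.

-26.0375 dBFS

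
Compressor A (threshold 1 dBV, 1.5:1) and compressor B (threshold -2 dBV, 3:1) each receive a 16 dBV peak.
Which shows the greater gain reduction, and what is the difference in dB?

A: 15 dB over, compressed to 10 dB over, so 5 dB of GR.
B: 18 dB over, compressed to 6 dB over, so 12 dB of GR.
B applies 7 dB more gain reduction.

B, by 7 dB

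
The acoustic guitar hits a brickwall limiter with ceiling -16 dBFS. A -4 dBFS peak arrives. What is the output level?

-16 dBFS

The limiter clamps the peak to its -16 dBFS ceiling.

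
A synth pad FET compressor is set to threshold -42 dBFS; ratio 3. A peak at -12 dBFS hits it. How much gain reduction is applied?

20 dB

The signal is 30 dB above threshold.
At 3:1, output sits 30/3 = 10 dB above threshold.
Gain reduction = 30 − 10 = 20 dB.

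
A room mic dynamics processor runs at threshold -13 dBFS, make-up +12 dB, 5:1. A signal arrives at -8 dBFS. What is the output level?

Overshoot: -8 − (-13) = 5 dB.
5:1 compression reduces that to 5/5 = 1 dB over.
So the level is -13 + 1 = -12 dBFS; make-up adds 12 dB, giving 0 dBFS.

0 dBFS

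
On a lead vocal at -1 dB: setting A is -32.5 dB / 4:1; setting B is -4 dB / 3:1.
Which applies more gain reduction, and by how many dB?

A: GR = 31.5 − 31.5/4 = 23.625 dB.
B: GR = 3 − 3/3 = 2 dB.
A applies 21.625 dB more gain reduction.

A, by 21.625 dB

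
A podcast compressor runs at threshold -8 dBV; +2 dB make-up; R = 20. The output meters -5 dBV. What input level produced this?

12 dBV

Before make-up, the level was -5 − 2 = -7 dBV.
That's 1 dB above the -8 dBV threshold.
Input overshoot = R × output overshoot = 20 dB → input = -8 + 20 = 12 dBV.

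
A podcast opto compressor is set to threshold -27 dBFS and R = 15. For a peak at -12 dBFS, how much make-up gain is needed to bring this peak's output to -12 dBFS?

The peak compresses to -27 + 15/15 = -26 dBFS.
To reach -12 dBFS requires -12 − (-26) = 14 dB of make-up.

14 dB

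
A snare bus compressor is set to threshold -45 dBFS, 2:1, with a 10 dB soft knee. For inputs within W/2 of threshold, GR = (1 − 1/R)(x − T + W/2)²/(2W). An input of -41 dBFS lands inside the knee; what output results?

-43.025 dBFS

x − T + W/2 = -41 − (-45) + 5 = 9.
GR = (1 − 1/2) × 9² / 20 = 0.5 × 81 / 20 = 2.025 dB.
Output = -41 − 2.025 = -43.025 dBFS.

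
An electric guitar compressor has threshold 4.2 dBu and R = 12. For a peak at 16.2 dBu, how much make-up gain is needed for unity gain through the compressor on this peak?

Overshoot 12 dB → 12/12 = 1 dB after compression, so the compressed level is 4.2 + 1 = 5.2 dBu.
Make-up = target − compressed = 16.2 − 5.2 = 11 dB.

11 dB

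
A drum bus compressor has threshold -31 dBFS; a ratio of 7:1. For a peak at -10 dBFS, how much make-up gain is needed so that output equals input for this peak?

Without make-up, output = threshold + overshoot/7 = -31 + 3 = -28 dBFS.
Gap to target: 18 dB.

18 dB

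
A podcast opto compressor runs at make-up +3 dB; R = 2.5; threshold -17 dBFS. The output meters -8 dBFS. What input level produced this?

-2 dBFS

Stripping the +3 dB make-up gives -11 dBFS at the gain stage.
That's 6 dB above the -17 dBFS threshold.
Input overshoot = R × output overshoot = 15 dB → input = -17 + 15 = -2 dBFS.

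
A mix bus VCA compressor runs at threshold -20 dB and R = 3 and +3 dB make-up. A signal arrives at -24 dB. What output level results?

-21 dB

-24 dB is 4 dB below the -20 dB threshold, so no gain reduction is applied.
Make-up gain adds 3 dB: -24 + 3 = -21 dB.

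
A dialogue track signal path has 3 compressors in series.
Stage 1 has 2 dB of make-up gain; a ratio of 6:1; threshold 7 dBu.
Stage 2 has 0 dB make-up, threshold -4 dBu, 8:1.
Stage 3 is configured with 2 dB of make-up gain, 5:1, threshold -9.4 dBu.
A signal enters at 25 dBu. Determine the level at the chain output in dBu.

-5.92 dBu

Stage 1: overshoot 18 dB → 18/6 = 3 dB → 10 dBu; +2 dB make-up → 12 dBu.
Stage 2: overshoot 16 dB → 16/8 = 2 dB → -2 dBu.
Stage 3: -2 dBu is 7.4 dB over -9.4 dBu; at 5:1 that becomes 1.48 dB over, giving -7.92 dBu; +2 dB make-up → -5.92 dBu.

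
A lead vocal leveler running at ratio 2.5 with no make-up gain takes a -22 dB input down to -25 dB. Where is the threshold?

Gain reduction = -22 − (-25) = 3 dB; output overshoot = GR / (R − 1) = 3 / 1.5 = 2 dB.
Threshold = output − output overshoot = -25 − 2 = -27 dB.

-27 dB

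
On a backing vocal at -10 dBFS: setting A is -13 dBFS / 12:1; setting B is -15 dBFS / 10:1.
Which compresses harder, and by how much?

B, by 1.75 dB

A: GR = 3 − 3/12 = 2.75 dB.
B: GR = 5 − 5/10 = 4.5 dB.
Difference: 1.75 dB in favour of B.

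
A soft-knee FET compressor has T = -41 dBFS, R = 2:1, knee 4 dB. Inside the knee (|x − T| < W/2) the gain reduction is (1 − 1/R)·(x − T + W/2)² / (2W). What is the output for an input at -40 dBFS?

-40.5625 dBFS

x − T + W/2 = -40 − (-41) + 2 = 3.
GR = (1 − 1/2) × 3² / 8 = 0.5 × 9 / 8 = 0.5625 dB.
Output = -40 − 0.5625 = -40.5625 dBFS.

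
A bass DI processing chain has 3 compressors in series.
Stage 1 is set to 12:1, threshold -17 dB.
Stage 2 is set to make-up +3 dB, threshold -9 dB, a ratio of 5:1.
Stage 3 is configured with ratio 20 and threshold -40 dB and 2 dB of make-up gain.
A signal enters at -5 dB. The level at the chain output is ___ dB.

-36.65 dB

Stage 1: overshoot 12 dB → 12/12 = 1 dB → -16 dB.
Stage 2: -16 dB is at or below the -9 dB threshold — no compression; make-up brings it to -13 dB.
Stage 3: overshoot 27 dB → 27/20 = 1.35 dB → -38.65 dB; +2 dB make-up → -36.65 dB.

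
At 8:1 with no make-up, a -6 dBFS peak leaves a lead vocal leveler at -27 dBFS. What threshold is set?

-30 dBFS

Input is 24 dB above T (since output overshoot × R = input overshoot: (-27 − T)·8 = -6 − T gives T = -30 dBFS).
Check: -30 + (-6 − (-30))/8 = -30 + 3 = -27 dBFS. ✓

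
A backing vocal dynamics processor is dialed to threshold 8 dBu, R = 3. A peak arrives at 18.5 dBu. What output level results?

11.5 dBu

Overshoot: 18.5 − 8 = 10.5 dB.
At 3:1 the overshoot is divided by 3, leaving 3.5 dB above threshold.
That puts the output at 11.5 dBu.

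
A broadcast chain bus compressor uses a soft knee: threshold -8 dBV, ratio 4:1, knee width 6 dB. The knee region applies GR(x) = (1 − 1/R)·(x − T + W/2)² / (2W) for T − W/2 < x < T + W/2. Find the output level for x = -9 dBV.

x − T + W/2 = -9 − (-8) + 3 = 2.
GR = (1 − 1/4) × 2² / 12 = 0.75 × 4 / 12 = 0.25 dB.
Output = -9 − 0.25 = -9.25 dBV.

-9.25 dBV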